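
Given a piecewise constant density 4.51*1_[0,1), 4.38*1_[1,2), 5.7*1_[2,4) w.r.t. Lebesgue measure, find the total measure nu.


Integrate each piece of the Radon-Nikodym derivative:
Step 1: integral_0^1 4.51 dx = 4.51*(1-0) = 4.51*1 = 4.51
Step 2: integral_1^2 4.38 dx = 4.38*(2-1) = 4.38*1 = 4.38
Step 3: integral_2^4 5.7 dx = 5.7*(4-2) = 5.7*2 = 11.4
Total: 4.51 + 4.38 + 11.4 = 20.29


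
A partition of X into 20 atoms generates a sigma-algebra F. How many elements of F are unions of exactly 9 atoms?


Each element of F is a union of some subset of the 20 atoms.
Elements that are unions of exactly 9 atoms correspond to 9-element subsets of the 20 atoms.
Count = C(20, 9) = 20! / (9! * 11!) = 167960.


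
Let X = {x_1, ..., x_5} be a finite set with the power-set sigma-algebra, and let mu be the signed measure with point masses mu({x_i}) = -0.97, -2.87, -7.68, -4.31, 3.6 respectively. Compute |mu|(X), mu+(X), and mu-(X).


Step 1: Every measurable set is a union of atoms (the cells / points), so a Hahn decomposition is
  obtained by grouping atoms by sign: P = union of atoms with mu > 0, N = union of the remaining atoms.
  Atoms in P (indices): 5;  atoms in N (indices): 1, 2, 3, 4
  Positive values: 3.6
  Negative values: -0.97, -2.87, -7.68, -4.31
Step 2: mu+(X) = mu(P) = sum of positive atom values = 3.6
Step 3: mu-(X) = -mu(N) = sum of |negative atom values| = 15.83
Step 4: |mu|(X) = mu+(X) + mu-(X) = 3.6 + 15.83 = 19.43


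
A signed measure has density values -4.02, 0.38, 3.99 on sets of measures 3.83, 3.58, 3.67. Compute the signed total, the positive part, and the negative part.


Step 1: Compute signed measure on each set:
  Set 1: -4.02 * 3.83 = -15.3966
  Set 2: 0.38 * 3.58 = 1.3604
  Set 3: 3.99 * 3.67 = 14.6433
Step 2: Total signed measure = (-15.3966) + (1.3604) + (14.6433)
     = 0.6071
Step 3: Positive part mu+(X) = sum of positive contributions = 16.0037
Step 4: Negative part mu-(X) = |sum of negative contributions| = 15.3966


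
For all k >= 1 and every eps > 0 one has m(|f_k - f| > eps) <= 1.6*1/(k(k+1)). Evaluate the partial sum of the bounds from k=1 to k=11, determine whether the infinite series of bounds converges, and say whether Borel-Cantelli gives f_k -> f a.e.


Step 1: List the terms 1.6*1/(k(k+1)) for k = 1 to 11:
  k=1: 0.8
  k=2: 0.266667
  k=3: 0.133333
  k=4: 0.08
  k=5: 0.053333
  k=6: 0.038095
  k=7: 0.028571
  k=8: 0.022222
  k=9: 0.017778
  k=10: 0.014545
  k=11: 0.012121
Step 2: Partial sum = 0.8 + 0.266667 + 0.133333 + 0.08 + 0.053333 + 0.038095 + 0.028571 + 0.022222 + 0.017778 + 0.014545 + 0.012121
     = 1.466667
Step 3: The full series sum_(k>=1) 1.6*1/(k(k+1)) converges (telescoping series sum 1/(k(k+1)) = 1; a constant multiple of a convergent series converges).
Step 4: Fix eps > 0. Since sum_k m(|f_k - f| > eps) < infinity, the Borel-Cantelli lemma gives
        m(limsup_k {|f_k - f| > eps}) = 0, i.e. for a.e. x, |f_k(x) - f(x)| <= eps for all large k.
        Applying this with eps = 1/j for j = 1, 2, ... and intersecting the countably many full-measure sets,
        for a.e. x we get limsup_k |f_k(x) - f(x)| <= 1/j for every j, hence f_k -> f almost everywhere.
Conclusion: series converges; Borel-Cantelli yields f_k -> f a.e.


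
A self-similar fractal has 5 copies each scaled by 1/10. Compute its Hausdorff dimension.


For a self-similar set with N copies scaled by 1/r:
dim_H = log(N)/log(r) = log(5)/log(10)
= 1.609438/2.302585
= 0.69897


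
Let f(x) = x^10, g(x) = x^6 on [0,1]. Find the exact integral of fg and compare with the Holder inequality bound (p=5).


Step 1: Exact integral of f*g = integral(x^16, 0, 1) = 1/17
     = 0.058824
Step 2: Holder bound with p=5, q=1.25:
  ||f||_p = (integral x^50 dx)^(1/5) = (1/51)^(1/5) = 0.455497
  ||g||_q = (integral x^7.5 dx)^(1/1.25) = (1/8.5)^(1/1.25) = 0.180495
Step 3: Holder bound = ||f||_p * ||g||_q = 0.455497 * 0.180495 = 0.082215
Verification: 0.058824 <= 0.082215 (Holder holds)


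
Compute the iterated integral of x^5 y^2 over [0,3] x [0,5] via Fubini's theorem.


By Fubini's theorem, the double integral factors as a product of single integrals:
Step 1: integral_0^3 x^5 dx = [x^6/6] from 0 to 3
     = 3^6/6 = 121.5
Step 2: integral_0^5 y^2 dy = [y^3/3] from 0 to 5
     = 5^3/3 = 41.666667
Step 3: Double integral = 121.5 * 41.666667 = 5062.5


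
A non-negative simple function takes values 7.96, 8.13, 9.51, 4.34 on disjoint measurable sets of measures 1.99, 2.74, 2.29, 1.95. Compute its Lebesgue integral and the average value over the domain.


Step 1: Integral = sum(value_i * measure_i)
= 7.96*1.99 + 8.13*2.74 + 9.51*2.29 + 4.34*1.95
= 15.8404 + 22.2762 + 21.7779 + 8.463
= 68.3575
Step 2: Total measure of domain = 1.99 + 2.74 + 2.29 + 1.95 = 8.97
Step 3: Average value = 68.3575 / 8.97 = 7.62068


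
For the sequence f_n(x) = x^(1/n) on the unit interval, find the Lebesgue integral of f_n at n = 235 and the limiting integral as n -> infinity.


At n = 235: f_235(x) = x^(1/235).
Step 1: integral(x^(1/235), 0, 1) = [x^(1/235+1) / (1/235+1)] from 0 to 1
     = 1 / (1/235 + 1) = 1 / ((235+1)/235) = 235/(235+1)
     = 235/236 = 0.995763
Step 2: As n -> infinity, f_n(x) = x^(1/n) -> 1 for x in (0,1], and f_n is increasing in n.
By MCT, lim_n integral(f_n) = integral(lim_n f_n) = integral(1, 0, 1) = 1.
Step 3: Verify convergence: 235/236 = 0.995763 -> 1


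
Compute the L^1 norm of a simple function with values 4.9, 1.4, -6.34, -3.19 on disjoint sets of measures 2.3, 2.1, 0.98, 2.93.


Step 1: Compute |f_i|^1 for each value:
  |4.9|^1 = 4.9
  |1.4|^1 = 1.4
  |-6.34|^1 = 6.34
  |-3.19|^1 = 3.19
Step 2: Multiply by measures and sum:
  4.9 * 2.3 = 11.27
  1.4 * 2.1 = 2.94
  6.34 * 0.98 = 6.2132
  3.19 * 2.93 = 9.3467
Sum = 11.27 + 2.94 + 6.2132 + 9.3467 = 29.7699
Step 3: Take the p-th root:
||f||_1 = (29.7699)^(1/1) = 29.7699


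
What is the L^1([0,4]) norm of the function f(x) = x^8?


Step 1: ||f||_1 = (integral_0^4 |x^8|^1 dx)^(1/1)
     = (integral_0^4 x^8 dx)^(1/1)
Step 2: integral_0^4 x^8 dx = [x^9/(9)] from 0 to 4 = 4^9/9
     = 262144/9 = 29127.111111
Step 3: ||f||_1 = (29127.111111)^(1/1) = 29127.111111


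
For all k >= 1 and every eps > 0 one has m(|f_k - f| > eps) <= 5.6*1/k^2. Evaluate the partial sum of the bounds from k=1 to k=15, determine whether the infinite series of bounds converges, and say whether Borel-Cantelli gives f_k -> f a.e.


Step 1: List the terms 5.6*1/k^2 for k = 1 to 15:
  k=1: 5.6
  k=2: 1.4
  k=3: 0.622222
  k=4: 0.35
  k=5: 0.224
  k=6: 0.155556
  k=7: 0.114286
  k=8: 0.0875
  k=9: 0.069136
  k=10: 0.056
  k=11: 0.046281
  k=12: 0.038889
  k=13: 0.033136
  k=14: 0.028571
  k=15: 0.024889
Step 2: Partial sum = 5.6 + 1.4 + 0.622222 + 0.35 + 0.224 + 0.155556 + 0.114286 + 0.0875 + 0.069136 + 0.056 + 0.046281 + 0.038889 + 0.033136 + 0.028571 + 0.024889
     = 8.850466
Step 3: The full series sum_(k>=1) 5.6*1/k^2 converges (p-series with p = 2 > 1; a constant multiple of a convergent series converges).
Step 4: Fix eps > 0. Since sum_k m(|f_k - f| > eps) < infinity, the Borel-Cantelli lemma gives
        m(limsup_k {|f_k - f| > eps}) = 0, i.e. for a.e. x, |f_k(x) - f(x)| <= eps for all large k.
        Applying this with eps = 1/j for j = 1, 2, ... and intersecting the countably many full-measure sets,
        for a.e. x we get limsup_k |f_k(x) - f(x)| <= 1/j for every j, hence f_k -> f almost everywhere.
Conclusion: series converges; Borel-Cantelli yields f_k -> f a.e.


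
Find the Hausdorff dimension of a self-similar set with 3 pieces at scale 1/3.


For a self-similar set with N copies scaled by 1/r:
dim_H = log(N)/log(r) = log(3)/log(3)
= 1.098612/1.098612
= 1


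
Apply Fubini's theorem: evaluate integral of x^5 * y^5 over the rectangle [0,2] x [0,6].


By Fubini's theorem, the double integral factors as a product of single integrals:
Step 1: integral_0^2 x^5 dx = [x^6/6] from 0 to 2
     = 2^6/6 = 10.666667
Step 2: integral_0^6 y^5 dy = [y^6/6] from 0 to 6
     = 6^6/6 = 7776
Step 3: Double integral = 10.666667 * 7776 = 82944


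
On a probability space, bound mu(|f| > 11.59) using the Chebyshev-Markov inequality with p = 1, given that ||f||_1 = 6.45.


Chebyshev/Markov inequality: mu(|f| > eps) <= (||f||_p / eps)^p
Step 1: ||f||_1 / eps = 6.45 / 11.59 = 0.556514
Step 2: Raise to power p = 1:
  (0.556514)^1 = 0.556514
Step 3: Therefore mu(|f| > 11.59) <= 0.556514


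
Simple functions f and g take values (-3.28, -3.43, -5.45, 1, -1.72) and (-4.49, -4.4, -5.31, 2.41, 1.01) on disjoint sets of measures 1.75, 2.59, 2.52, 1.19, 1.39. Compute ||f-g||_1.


Step 1: Compute differences f_i - g_i:
  -3.28 - -4.49 = 1.21
  -3.43 - -4.4 = 0.97
  -5.45 - -5.31 = -0.14
  1 - 2.41 = -1.41
  -1.72 - 1.01 = -2.73
Step 2: Compute |diff|^1 * measure for each set:
  |1.21|^1 * 1.75 = 1.21 * 1.75 = 2.1175
  |0.97|^1 * 2.59 = 0.97 * 2.59 = 2.5123
  |-0.14|^1 * 2.52 = 0.14 * 2.52 = 0.3528
  |-1.41|^1 * 1.19 = 1.41 * 1.19 = 1.6779
  |-2.73|^1 * 1.39 = 2.73 * 1.39 = 3.7947
Step 3: Sum = 10.4552
Step 4: ||f-g||_1 = (10.4552)^(1/1) = 10.4552


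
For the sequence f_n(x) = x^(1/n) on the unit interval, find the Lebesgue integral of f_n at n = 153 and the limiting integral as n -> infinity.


At n = 153: f_153(x) = x^(1/153).
Step 1: integral(x^(1/153), 0, 1) = [x^(1/153+1) / (1/153+1)] from 0 to 1
     = 1 / (1/153 + 1) = 1 / ((153+1)/153) = 153/(153+1)
     = 153/154 = 0.993506
Step 2: As n -> infinity, f_n(x) = x^(1/n) -> 1 for x in (0,1], and f_n is increasing in n.
By MCT, lim_n integral(f_n) = integral(lim_n f_n) = integral(1, 0, 1) = 1.
Step 3: Verify convergence: 153/154 = 0.993506 -> 1


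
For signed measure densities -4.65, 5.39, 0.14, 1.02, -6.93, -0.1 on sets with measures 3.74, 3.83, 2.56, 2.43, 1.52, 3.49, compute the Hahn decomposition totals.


Step 1: Compute signed measure on each set:
  Set 1: -4.65 * 3.74 = -17.391
  Set 2: 5.39 * 3.83 = 20.6437
  Set 3: 0.14 * 2.56 = 0.3584
  Set 4: 1.02 * 2.43 = 2.4786
  Set 5: -6.93 * 1.52 = -10.5336
  Set 6: -0.1 * 3.49 = -0.349
Step 2: Total signed measure = (-17.391) + (20.6437) + (0.3584) + (2.4786) + (-10.5336) + (-0.349)
     = -4.7929
Step 3: Positive part mu+(X) = sum of positive contributions = 23.4807
Step 4: Negative part mu-(X) = |sum of negative contributions| = 28.2736


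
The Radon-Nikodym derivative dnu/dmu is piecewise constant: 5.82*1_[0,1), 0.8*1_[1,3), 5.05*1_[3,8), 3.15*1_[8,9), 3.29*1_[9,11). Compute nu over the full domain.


Integrate each piece of the Radon-Nikodym derivative:
Step 1: integral_0^1 5.82 dx = 5.82*(1-0) = 5.82*1 = 5.82
Step 2: integral_1^3 0.8 dx = 0.8*(3-1) = 0.8*2 = 1.6
Step 3: integral_3^8 5.05 dx = 5.05*(8-3) = 5.05*5 = 25.25
Step 4: integral_8^9 3.15 dx = 3.15*(9-8) = 3.15*1 = 3.15
Step 5: integral_9^11 3.29 dx = 3.29*(11-9) = 3.29*2 = 6.58
Total: 5.82 + 1.6 + 25.25 + 3.15 + 6.58 = 42.4


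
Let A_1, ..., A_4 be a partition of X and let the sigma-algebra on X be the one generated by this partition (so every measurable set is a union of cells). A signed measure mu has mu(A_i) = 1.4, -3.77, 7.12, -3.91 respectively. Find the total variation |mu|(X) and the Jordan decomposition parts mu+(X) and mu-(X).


Step 1: Every measurable set is a union of atoms (the cells / points), so a Hahn decomposition is
  obtained by grouping atoms by sign: P = union of atoms with mu > 0, N = union of the remaining atoms.
  Atoms in P (indices): 1, 3;  atoms in N (indices): 2, 4
  Positive values: 1.4, 7.12
  Negative values: -3.77, -3.91
Step 2: mu+(X) = mu(P) = sum of positive atom values = 8.52
Step 3: mu-(X) = -mu(N) = sum of |negative atom values| = 7.68
Step 4: |mu|(X) = mu+(X) + mu-(X) = 8.52 + 7.68 = 16.2


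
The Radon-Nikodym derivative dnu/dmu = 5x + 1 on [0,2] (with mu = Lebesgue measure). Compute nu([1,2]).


nu(A) = integral_A (dnu/dmu) dmu = integral_1^2 (5x + 1) dx
Step 1: Antiderivative F(x) = (5/2)x^2 + 1x
Step 2: F(2) = (5/2)*2^2 + 1*2 = 10 + 2 = 12
Step 3: F(1) = (5/2)*1^2 + 1*1 = 2.5 + 1 = 3.5
Step 4: nu([1,2]) = F(2) - F(1) = 12 - 3.5 = 8.5


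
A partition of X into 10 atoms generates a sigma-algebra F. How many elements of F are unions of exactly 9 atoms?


Each element of F is a union of some subset of the 10 atoms.
Elements that are unions of exactly 9 atoms correspond to 9-element subsets of the 10 atoms.
Count = C(10, 9) = 10! / (9! * 1!) = 10.


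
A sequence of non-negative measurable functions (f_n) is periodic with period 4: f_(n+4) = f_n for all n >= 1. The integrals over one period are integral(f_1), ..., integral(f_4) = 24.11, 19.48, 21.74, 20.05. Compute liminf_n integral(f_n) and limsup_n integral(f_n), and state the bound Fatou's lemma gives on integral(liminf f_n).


The sequence (integral(f_n)) is periodic with period 4, repeating the values 24.11, 19.48, 21.74, 20.05 indefinitely.
Step 1: For a periodic sequence, every tail (a_m, a_(m+1), ...) contains all 4 period values infinitely often.
Step 2: Hence inf of every tail = min of the period values = min(24.11, 19.48, 21.74, 20.05) = 19.48.
        liminf_n integral(f_n) = sup over m of (inf of tail from m) = 19.48.
Step 3: Similarly sup of every tail = max of the period values = 24.11.
        limsup_n integral(f_n) = 24.11.
Step 4: Fatou's lemma: integral(liminf_n f_n) <= liminf_n integral(f_n) = 19.48.
        So the integral of the pointwise liminf is at most 19.48.


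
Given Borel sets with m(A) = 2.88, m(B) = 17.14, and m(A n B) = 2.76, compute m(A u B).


By inclusion-exclusion: m(A u B) = m(A) + m(B) - m(A n B)
= 2.88 + 17.14 - 2.76
= 17.26


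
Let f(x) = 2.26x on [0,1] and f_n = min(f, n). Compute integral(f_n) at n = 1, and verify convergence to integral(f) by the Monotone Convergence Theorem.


f(x) = 2.26x on [0,1]; f_n(x) = min(2.26x, n). At n = 1:
Step 1: f(x) reaches 1 at x = 1/2.26 = 0.442478
Step 2: integral(f_1) = integral(2.26x, 0, 0.442478) + integral(1, 0.442478, 1)
       = 2.26*0.442478^2/2 + 1*(1 - 0.442478)
       = 0.221239 + 0.557522
       = 0.778761
Step 3: As n -> infinity, f_n increases to f, so by MCT integral(f_n) -> integral(f) = 2.26/2 = 1.13.
Convergence: integral(f_1) = 0.778761 -> 1.13 as n -> infinity


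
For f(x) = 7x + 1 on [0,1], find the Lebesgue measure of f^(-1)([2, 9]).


f^(-1)([2, 9]) = {x : 2 <= 7x + 1 <= 9}
Solving: (2 - 1)/7 <= x <= (9 - 1)/7
= [0.142857, 1.142857]
Intersecting with [0,1]: [0.142857, 1]
Measure = 1 - 0.142857 = 0.857143


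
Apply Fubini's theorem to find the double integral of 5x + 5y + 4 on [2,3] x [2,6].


By Fubini, integrate in x first, then y.
Step 1: Fix y, integrate over x in [2,3]:
  integral(5x + 5y + 4, x=2..3)
  = 5*(3^2 - 2^2)/2 + (5y + 4)*(3 - 2)
  = 12.5 + (5y + 4)*1
  = 12.5 + 5y + 4
  = 16.5 + 5y
Step 2: Integrate over y in [2,6]:
  integral(16.5 + 5y, y=2..6)
  = 16.5*4 + 5*(6^2 - 2^2)/2
  = 66 + 80
  = 146


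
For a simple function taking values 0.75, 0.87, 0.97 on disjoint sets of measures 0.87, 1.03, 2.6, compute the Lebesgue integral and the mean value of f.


Step 1: Integral = sum(value_i * measure_i)
= 0.75*0.87 + 0.87*1.03 + 0.97*2.6
= 0.6525 + 0.8961 + 2.522
= 4.0706
Step 2: Total measure of domain = 0.87 + 1.03 + 2.6 = 4.5
Step 3: Average value = 4.0706 / 4.5 = 0.904578


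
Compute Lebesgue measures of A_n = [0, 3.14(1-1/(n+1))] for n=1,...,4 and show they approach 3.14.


By continuity of measure from below: if A_n increases to A, then m(A_n) -> m(A).
Here A = [0, 3.14], so m(A) = 3.14
Step 1: a_1 = 3.14*(1 - 1/2) = 1.57, m(A_1) = 1.57
Step 2: a_2 = 3.14*(1 - 1/3) = 2.0933, m(A_2) = 2.0933
Step 3: a_3 = 3.14*(1 - 1/4) = 2.355, m(A_3) = 2.355
Step 4: a_4 = 3.14*(1 - 1/5) = 2.512, m(A_4) = 2.512
Limit: m(A_n) -> m([0,3.14]) = 3.14


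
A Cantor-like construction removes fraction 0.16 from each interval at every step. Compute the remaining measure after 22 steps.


Step 1: At each step, fraction remaining = 1 - 0.16 = 0.84
Step 2: After 22 steps, measure = (0.84)^22
Result = 0.021585


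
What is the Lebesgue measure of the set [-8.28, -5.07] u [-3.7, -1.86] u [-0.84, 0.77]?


For pairwise disjoint intervals, m(union) = sum of lengths.
= (-5.07 - -8.28) + (-1.86 - -3.7) + (0.77 - -0.84)
= 3.21 + 1.84 + 1.61
= 6.66


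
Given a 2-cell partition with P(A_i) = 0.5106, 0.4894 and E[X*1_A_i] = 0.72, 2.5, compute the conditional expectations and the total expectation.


For each cell A_i: E[X|A_i] = E[X*1_A_i] / P(A_i)
Step 1: E[X|A_1] = 0.72 / 0.5106 = 1.410106
Step 2: E[X|A_2] = 2.5 / 0.4894 = 5.108296
Verification: E[X] = sum E[X*1_A_i] = 0.72 + 2.5 = 3.22


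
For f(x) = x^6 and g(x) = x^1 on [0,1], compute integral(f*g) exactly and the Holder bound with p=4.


Step 1: Exact integral of f*g = integral(x^7, 0, 1) = 1/8
     = 0.125
Step 2: Holder bound with p=4, q=1.333333:
  ||f||_p = (integral x^24 dx)^(1/4) = (1/25)^(1/4) = 0.447214
  ||g||_q = (integral x^1.333333 dx)^(1/1.333333) = (1/2.333333)^(1/1.333333) = 0.529685
Step 3: Holder bound = ||f||_p * ||g||_q = 0.447214 * 0.529685 = 0.236882
Verification: 0.125 <= 0.236882 (Holder holds)


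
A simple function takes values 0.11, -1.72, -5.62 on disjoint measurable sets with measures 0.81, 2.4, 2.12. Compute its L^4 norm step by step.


Step 1: Compute |f_i|^4 for each value:
  |0.11|^4 = 1.464100e-04
  |-1.72|^4 = 8.752131
  |-5.62|^4 = 997.574323
Step 2: Multiply by measures and sum:
  1.464100e-04 * 0.81 = 1.185921e-04
  8.752131 * 2.4 = 21.005113
  997.574323 * 2.12 = 2114.857566
Sum = 1.185921e-04 + 21.005113 + 2114.857566 = 2135.862797
Step 3: Take the p-th root:
||f||_4 = (2135.862797)^(1/4) = 6.798191


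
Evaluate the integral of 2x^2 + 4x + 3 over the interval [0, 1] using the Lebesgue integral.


The Lebesgue integral of a Riemann-integrable function agrees with the Riemann integral.
Antiderivative F(x) = (2/3)x^3 + (4/2)x^2 + 3x
F(1) = (2/3)*1^3 + (4/2)*1^2 + 3*1
     = (2/3)*1 + (4/2)*1 + 3*1
     = 0.666667 + 2 + 3
     = 5.666667
F(0) = 0.0
Integral = F(1) - F(0) = 5.666667 - 0.0 = 5.666667


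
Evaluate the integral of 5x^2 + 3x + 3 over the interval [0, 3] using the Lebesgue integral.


The Lebesgue integral of a Riemann-integrable function agrees with the Riemann integral.
Antiderivative F(x) = (5/3)x^3 + (3/2)x^2 + 3x
F(3) = (5/3)*3^3 + (3/2)*3^2 + 3*3
     = (5/3)*27 + (3/2)*9 + 3*3
     = 45 + 13.5 + 9
     = 67.5
F(0) = 0.0
Integral = F(3) - F(0) = 67.5 - 0.0 = 67.5


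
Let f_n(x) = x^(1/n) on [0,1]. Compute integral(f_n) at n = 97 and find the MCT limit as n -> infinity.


At n = 97: f_97(x) = x^(1/97).
Step 1: integral(x^(1/97), 0, 1) = [x^(1/97+1) / (1/97+1)] from 0 to 1
     = 1 / (1/97 + 1) = 1 / ((97+1)/97) = 97/(97+1)
     = 97/98 = 0.989796
Step 2: As n -> infinity, f_n(x) = x^(1/n) -> 1 for x in (0,1], and f_n is increasing in n.
By MCT, lim_n integral(f_n) = integral(lim_n f_n) = integral(1, 0, 1) = 1.
Step 3: Verify convergence: 97/98 = 0.989796 -> 1


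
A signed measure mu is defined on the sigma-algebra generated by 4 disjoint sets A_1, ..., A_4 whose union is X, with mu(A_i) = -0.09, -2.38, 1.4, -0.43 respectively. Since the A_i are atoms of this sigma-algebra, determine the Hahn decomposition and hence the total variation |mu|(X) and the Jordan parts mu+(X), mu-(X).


Step 1: Every measurable set is a union of atoms (the cells / points), so a Hahn decomposition is
  obtained by grouping atoms by sign: P = union of atoms with mu > 0, N = union of the remaining atoms.
  Atoms in P (indices): 3;  atoms in N (indices): 1, 2, 4
  Positive values: 1.4
  Negative values: -0.09, -2.38, -0.43
Step 2: mu+(X) = mu(P) = sum of positive atom values = 1.4
Step 3: mu-(X) = -mu(N) = sum of |negative atom values| = 2.9
Step 4: |mu|(X) = mu+(X) + mu-(X) = 1.4 + 2.9 = 4.3


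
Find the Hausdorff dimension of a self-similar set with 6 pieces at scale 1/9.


For a self-similar set with N copies scaled by 1/r:
dim_H = log(N)/log(r) = log(6)/log(9)
= 1.791759/2.197225
= 0.815465


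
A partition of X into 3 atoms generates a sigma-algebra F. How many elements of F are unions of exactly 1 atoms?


Each element of F is a union of some subset of the 3 atoms.
Elements that are unions of exactly 1 atoms correspond to 1-element subsets of the 3 atoms.
Count = C(3, 1) = 3! / (1! * 2!) = 3.


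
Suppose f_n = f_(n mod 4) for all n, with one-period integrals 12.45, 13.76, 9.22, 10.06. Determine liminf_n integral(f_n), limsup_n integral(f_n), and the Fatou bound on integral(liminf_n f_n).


The sequence (integral(f_n)) is periodic with period 4, repeating the values 12.45, 13.76, 9.22, 10.06 indefinitely.
Step 1: For a periodic sequence, every tail (a_m, a_(m+1), ...) contains all 4 period values infinitely often.
Step 2: Hence inf of every tail = min of the period values = min(12.45, 13.76, 9.22, 10.06) = 9.22.
        liminf_n integral(f_n) = sup over m of (inf of tail from m) = 9.22.
Step 3: Similarly sup of every tail = max of the period values = 13.76.
        limsup_n integral(f_n) = 13.76.
Step 4: Fatou's lemma: integral(liminf_n f_n) <= liminf_n integral(f_n) = 9.22.
        So the integral of the pointwise liminf is at most 9.22.


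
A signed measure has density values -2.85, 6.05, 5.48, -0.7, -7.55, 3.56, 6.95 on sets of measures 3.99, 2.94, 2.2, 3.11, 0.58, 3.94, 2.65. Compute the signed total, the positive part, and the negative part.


Step 1: Compute signed measure on each set:
  Set 1: -2.85 * 3.99 = -11.3715
  Set 2: 6.05 * 2.94 = 17.787
  Set 3: 5.48 * 2.2 = 12.056
  Set 4: -0.7 * 3.11 = -2.177
  Set 5: -7.55 * 0.58 = -4.379
  Set 6: 3.56 * 3.94 = 14.0264
  Set 7: 6.95 * 2.65 = 18.4175
Step 2: Total signed measure = (-11.3715) + (17.787) + (12.056) + (-2.177) + (-4.379) + (14.0264) + (18.4175)
     = 44.3594
Step 3: Positive part mu+(X) = sum of positive contributions = 62.2869
Step 4: Negative part mu-(X) = |sum of negative contributions| = 17.9275


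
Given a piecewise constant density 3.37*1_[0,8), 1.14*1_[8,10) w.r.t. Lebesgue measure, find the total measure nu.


Integrate each piece of the Radon-Nikodym derivative:
Step 1: integral_0^8 3.37 dx = 3.37*(8-0) = 3.37*8 = 26.96
Step 2: integral_8^10 1.14 dx = 1.14*(10-8) = 1.14*2 = 2.28
Total: 26.96 + 2.28 = 29.24


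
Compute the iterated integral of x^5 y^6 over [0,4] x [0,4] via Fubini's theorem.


By Fubini's theorem, the double integral factors as a product of single integrals:
Step 1: integral_0^4 x^5 dx = [x^6/6] from 0 to 4
     = 4^6/6 = 682.666667
Step 2: integral_0^4 y^6 dy = [y^7/7] from 0 to 4
     = 4^7/7 = 2340.571429
Step 3: Double integral = 682.666667 * 2340.571429 = 1.597830e+06


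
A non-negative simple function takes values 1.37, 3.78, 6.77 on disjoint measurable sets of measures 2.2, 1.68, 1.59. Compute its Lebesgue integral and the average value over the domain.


Step 1: Integral = sum(value_i * measure_i)
= 1.37*2.2 + 3.78*1.68 + 6.77*1.59
= 3.014 + 6.3504 + 10.7643
= 20.1287
Step 2: Total measure of domain = 2.2 + 1.68 + 1.59 = 5.47
Step 3: Average value = 20.1287 / 5.47 = 3.679835


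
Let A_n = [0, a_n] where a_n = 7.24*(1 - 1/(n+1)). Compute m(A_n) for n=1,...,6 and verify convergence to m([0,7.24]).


By continuity of measure from below: if A_n increases to A, then m(A_n) -> m(A).
Here A = [0, 7.24], so m(A) = 7.24
Step 1: a_1 = 7.24*(1 - 1/2) = 3.62, m(A_1) = 3.62
Step 2: a_2 = 7.24*(1 - 1/3) = 4.8267, m(A_2) = 4.8267
Step 3: a_3 = 7.24*(1 - 1/4) = 5.43, m(A_3) = 5.43
Step 4: a_4 = 7.24*(1 - 1/5) = 5.792, m(A_4) = 5.792
Step 5: a_5 = 7.24*(1 - 1/6) = 6.0333, m(A_5) = 6.0333
Step 6: a_6 = 7.24*(1 - 1/7) = 6.2057, m(A_6) = 6.2057
Limit: m(A_n) -> m([0,7.24]) = 7.24


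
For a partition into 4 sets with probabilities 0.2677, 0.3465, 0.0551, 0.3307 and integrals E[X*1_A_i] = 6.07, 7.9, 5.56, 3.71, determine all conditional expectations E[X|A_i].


For each cell A_i: E[X|A_i] = E[X*1_A_i] / P(A_i)
Step 1: E[X|A_1] = 6.07 / 0.2677 = 22.674636
Step 2: E[X|A_2] = 7.9 / 0.3465 = 22.799423
Step 3: E[X|A_3] = 5.56 / 0.0551 = 100.907441
Step 4: E[X|A_4] = 3.71 / 0.3307 = 11.218627
Verification: E[X] = sum E[X*1_A_i] = 6.07 + 7.9 + 5.56 + 3.71 = 23.24


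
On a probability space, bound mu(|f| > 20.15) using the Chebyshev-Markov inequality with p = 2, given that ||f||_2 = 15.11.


Chebyshev/Markov inequality: mu(|f| > eps) <= (||f||_p / eps)^p
Step 1: ||f||_2 / eps = 15.11 / 20.15 = 0.749876
Step 2: Raise to power p = 2:
  (0.749876)^2 = 0.562314
Step 3: Therefore mu(|f| > 20.15) <= 0.562314


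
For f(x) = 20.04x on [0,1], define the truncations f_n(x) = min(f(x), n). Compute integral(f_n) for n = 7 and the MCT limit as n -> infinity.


f(x) = 20.04x on [0,1]; f_n(x) = min(20.04x, n). At n = 7:
Step 1: f(x) reaches 7 at x = 7/20.04 = 0.349301
Step 2: integral(f_7) = integral(20.04x, 0, 0.349301) + integral(7, 0.349301, 1)
       = 20.04*0.349301^2/2 + 7*(1 - 0.349301)
       = 1.222555 + 4.55489
       = 5.777445
Step 3: As n -> infinity, f_n increases to f, so by MCT integral(f_n) -> integral(f) = 20.04/2 = 10.02.
Convergence: integral(f_7) = 5.777445 -> 10.02 as n -> infinity


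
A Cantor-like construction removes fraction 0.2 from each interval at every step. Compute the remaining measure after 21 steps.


Step 1: At each step, fraction remaining = 1 - 0.2 = 0.8
Step 2: After 21 steps, measure = (0.8)^21
Result = 0.009223


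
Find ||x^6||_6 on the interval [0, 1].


Step 1: ||f||_6 = (integral_0^1 |x^6|^6 dx)^(1/6)
     = (integral_0^1 x^36 dx)^(1/6)
Step 2: integral_0^1 x^36 dx = [x^37/(37)] from 0 to 1 = 1^37/37
     = 1/37 = 0.027027
Step 3: ||f||_6 = (0.027027)^(1/6) = 0.547814


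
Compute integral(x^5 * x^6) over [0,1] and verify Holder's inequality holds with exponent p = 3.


Step 1: Exact integral of f*g = integral(x^11, 0, 1) = 1/12
     = 0.083333
Step 2: Holder bound with p=3, q=1.5:
  ||f||_p = (integral x^15 dx)^(1/3) = (1/16)^(1/3) = 0.39685
  ||g||_q = (integral x^9 dx)^(1/1.5) = (1/10)^(1/1.5) = 0.215443
Step 3: Holder bound = ||f||_p * ||g||_q = 0.39685 * 0.215443 = 0.085499
Verification: 0.083333 <= 0.085499 (Holder holds)


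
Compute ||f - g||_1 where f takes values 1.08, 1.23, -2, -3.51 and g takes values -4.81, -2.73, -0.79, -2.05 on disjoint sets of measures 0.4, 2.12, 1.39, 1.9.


Step 1: Compute differences f_i - g_i:
  1.08 - -4.81 = 5.89
  1.23 - -2.73 = 3.96
  -2 - -0.79 = -1.21
  -3.51 - -2.05 = -1.46
Step 2: Compute |diff|^1 * measure for each set:
  |5.89|^1 * 0.4 = 5.89 * 0.4 = 2.356
  |3.96|^1 * 2.12 = 3.96 * 2.12 = 8.3952
  |-1.21|^1 * 1.39 = 1.21 * 1.39 = 1.6819
  |-1.46|^1 * 1.9 = 1.46 * 1.9 = 2.774
Step 3: Sum = 15.2071
Step 4: ||f-g||_1 = (15.2071)^(1/1) = 15.2071


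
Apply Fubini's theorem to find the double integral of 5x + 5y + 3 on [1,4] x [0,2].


By Fubini, integrate in x first, then y.
Step 1: Fix y, integrate over x in [1,4]:
  integral(5x + 5y + 3, x=1..4)
  = 5*(4^2 - 1^2)/2 + (5y + 3)*(4 - 1)
  = 37.5 + (5y + 3)*3
  = 37.5 + 15y + 9
  = 46.5 + 15y
Step 2: Integrate over y in [0,2]:
  integral(46.5 + 15y, y=0..2)
  = 46.5*2 + 15*(2^2 - 0^2)/2
  = 93 + 30
  = 123


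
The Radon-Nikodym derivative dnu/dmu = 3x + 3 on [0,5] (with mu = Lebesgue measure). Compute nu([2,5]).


nu(A) = integral_A (dnu/dmu) dmu = integral_2^5 (3x + 3) dx
Step 1: Antiderivative F(x) = (3/2)x^2 + 3x
Step 2: F(5) = (3/2)*5^2 + 3*5 = 37.5 + 15 = 52.5
Step 3: F(2) = (3/2)*2^2 + 3*2 = 6 + 6 = 12
Step 4: nu([2,5]) = F(5) - F(2) = 52.5 - 12 = 40.5


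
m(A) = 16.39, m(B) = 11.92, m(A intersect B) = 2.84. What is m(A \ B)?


m(A \ B) = m(A) - m(A n B)
= 16.39 - 2.84
= 13.55


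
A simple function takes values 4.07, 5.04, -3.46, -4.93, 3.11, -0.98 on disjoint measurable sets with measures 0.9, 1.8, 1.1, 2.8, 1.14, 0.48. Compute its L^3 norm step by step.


Step 1: Compute |f_i|^3 for each value:
  |4.07|^3 = 67.419143
  |5.04|^3 = 128.024064
  |-3.46|^3 = 41.421736
  |-4.93|^3 = 119.823157
  |3.11|^3 = 30.080231
  |-0.98|^3 = 0.941192
Step 2: Multiply by measures and sum:
  67.419143 * 0.9 = 60.677229
  128.024064 * 1.8 = 230.443315
  41.421736 * 1.1 = 45.56391
  119.823157 * 2.8 = 335.50484
  30.080231 * 1.14 = 34.291463
  0.941192 * 0.48 = 0.451772
Sum = 60.677229 + 230.443315 + 45.56391 + 335.50484 + 34.291463 + 0.451772 = 706.932529
Step 3: Take the p-th root:
||f||_3 = (706.932529)^(1/3) = 8.908255


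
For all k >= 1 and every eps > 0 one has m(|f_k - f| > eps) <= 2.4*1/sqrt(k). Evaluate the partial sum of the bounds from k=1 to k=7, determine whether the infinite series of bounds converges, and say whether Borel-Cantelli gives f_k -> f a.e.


Step 1: List the terms 2.4*1/sqrt(k) for k = 1 to 7:
  k=1: 2.4
  k=2: 1.697056
  k=3: 1.385641
  k=4: 1.2
  k=5: 1.073313
  k=6: 0.979796
  k=7: 0.907115
Step 2: Partial sum = 2.4 + 1.697056 + 1.385641 + 1.2 + 1.073313 + 0.979796 + 0.907115
     = 9.64292
Step 3: The full series sum_(k>=1) 2.4*1/sqrt(k) diverges (p-series with p = 1/2 <= 1; a nonzero constant multiple of a divergent series diverges).
Step 4: The (first) Borel-Cantelli lemma requires a summable sequence of measures, so it does not apply here;
        from this bound alone no conclusion about a.e. convergence can be drawn (convergence in measure still
        gives an a.e.-convergent subsequence, but not a.e. convergence of the whole sequence).
Conclusion: series diverges; Borel-Cantelli is inconclusive about a.e. convergence of f_k.


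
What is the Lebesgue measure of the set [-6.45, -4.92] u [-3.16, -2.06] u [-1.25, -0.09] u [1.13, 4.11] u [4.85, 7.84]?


For pairwise disjoint intervals, m(union) = sum of lengths.
= (-4.92 - -6.45) + (-2.06 - -3.16) + (-0.09 - -1.25) + (4.11 - 1.13) + (7.84 - 4.85)
= 1.53 + 1.1 + 1.16 + 2.98 + 2.99
= 9.76


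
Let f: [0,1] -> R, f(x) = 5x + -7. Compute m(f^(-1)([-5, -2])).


f^(-1)([-5, -2]) = {x : -5 <= 5x + -7 <= -2}
Solving: (-5 - -7)/5 <= x <= (-2 - -7)/5
= [0.4, 1]
Intersecting with [0,1]: [0.4, 1]
Measure = 1 - 0.4 = 0.6


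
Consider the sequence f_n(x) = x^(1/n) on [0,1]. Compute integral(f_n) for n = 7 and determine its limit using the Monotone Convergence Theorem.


At n = 7: f_7(x) = x^(1/7).
Step 1: integral(x^(1/7), 0, 1) = [x^(1/7+1) / (1/7+1)] from 0 to 1
     = 1 / (1/7 + 1) = 1 / ((7+1)/7) = 7/(7+1)
     = 7/8 = 0.875
Step 2: As n -> infinity, f_n(x) = x^(1/n) -> 1 for x in (0,1], and f_n is increasing in n.
By MCT, lim_n integral(f_n) = integral(lim_n f_n) = integral(1, 0, 1) = 1.
Step 3: Verify convergence: 7/8 = 0.875 -> 1


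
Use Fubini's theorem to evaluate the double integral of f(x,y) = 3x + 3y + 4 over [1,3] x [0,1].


By Fubini, integrate in x first, then y.
Step 1: Fix y, integrate over x in [1,3]:
  integral(3x + 3y + 4, x=1..3)
  = 3*(3^2 - 1^2)/2 + (3y + 4)*(3 - 1)
  = 12 + (3y + 4)*2
  = 12 + 6y + 8
  = 20 + 6y
Step 2: Integrate over y in [0,1]:
  integral(20 + 6y, y=0..1)
  = 20*1 + 6*(1^2 - 0^2)/2
  = 20 + 3
  = 23


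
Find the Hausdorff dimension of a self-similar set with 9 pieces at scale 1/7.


For a self-similar set with N copies scaled by 1/r:
dim_H = log(N)/log(r) = log(9)/log(7)
= 2.197225/1.94591
= 1.12915


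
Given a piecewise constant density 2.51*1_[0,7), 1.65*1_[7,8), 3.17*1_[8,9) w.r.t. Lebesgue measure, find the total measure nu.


Integrate each piece of the Radon-Nikodym derivative:
Step 1: integral_0^7 2.51 dx = 2.51*(7-0) = 2.51*7 = 17.57
Step 2: integral_7^8 1.65 dx = 1.65*(8-7) = 1.65*1 = 1.65
Step 3: integral_8^9 3.17 dx = 3.17*(9-8) = 3.17*1 = 3.17
Total: 17.57 + 1.65 + 3.17 = 22.39


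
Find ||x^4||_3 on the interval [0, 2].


Step 1: ||f||_3 = (integral_0^2 |x^4|^3 dx)^(1/3)
     = (integral_0^2 x^12 dx)^(1/3)
Step 2: integral_0^2 x^12 dx = [x^13/(13)] from 0 to 2 = 2^13/13
     = 8192/13 = 630.153846
Step 3: ||f||_3 = (630.153846)^(1/3) = 8.573317


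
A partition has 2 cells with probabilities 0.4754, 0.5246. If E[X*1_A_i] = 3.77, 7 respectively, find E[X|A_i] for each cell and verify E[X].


For each cell A_i: E[X|A_i] = E[X*1_A_i] / P(A_i)
Step 1: E[X|A_1] = 3.77 / 0.4754 = 7.930164
Step 2: E[X|A_2] = 7 / 0.5246 = 13.3435
Verification: E[X] = sum E[X*1_A_i] = 3.77 + 7 = 10.77


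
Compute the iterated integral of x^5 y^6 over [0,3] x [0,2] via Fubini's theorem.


By Fubini's theorem, the double integral factors as a product of single integrals:
Step 1: integral_0^3 x^5 dx = [x^6/6] from 0 to 3
     = 3^6/6 = 121.5
Step 2: integral_0^2 y^6 dy = [y^7/7] from 0 to 2
     = 2^7/7 = 18.285714
Step 3: Double integral = 121.5 * 18.285714 = 2221.714286


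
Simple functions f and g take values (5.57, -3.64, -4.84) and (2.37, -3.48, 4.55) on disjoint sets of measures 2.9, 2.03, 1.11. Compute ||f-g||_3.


Step 1: Compute differences f_i - g_i:
  5.57 - 2.37 = 3.2
  -3.64 - -3.48 = -0.16
  -4.84 - 4.55 = -9.39
Step 2: Compute |diff|^3 * measure for each set:
  |3.2|^3 * 2.9 = 32.768 * 2.9 = 95.0272
  |-0.16|^3 * 2.03 = 0.004096 * 2.03 = 0.008315
  |-9.39|^3 * 1.11 = 827.936019 * 1.11 = 919.008981
Step 3: Sum = 1014.044496
Step 4: ||f-g||_3 = (1014.044496)^(1/3) = 10.046598


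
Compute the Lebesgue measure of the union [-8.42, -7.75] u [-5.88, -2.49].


For pairwise disjoint intervals, m(union) = sum of lengths.
= (-7.75 - -8.42) + (-2.49 - -5.88)
= 0.67 + 3.39
= 4.06


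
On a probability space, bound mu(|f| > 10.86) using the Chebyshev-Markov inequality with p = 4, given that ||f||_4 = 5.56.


Chebyshev/Markov inequality: mu(|f| > eps) <= (||f||_p / eps)^p
Step 1: ||f||_4 / eps = 5.56 / 10.86 = 0.511971
Step 2: Raise to power p = 4:
  (0.511971)^4 = 0.068704
Step 3: Therefore mu(|f| > 10.86) <= 0.068704


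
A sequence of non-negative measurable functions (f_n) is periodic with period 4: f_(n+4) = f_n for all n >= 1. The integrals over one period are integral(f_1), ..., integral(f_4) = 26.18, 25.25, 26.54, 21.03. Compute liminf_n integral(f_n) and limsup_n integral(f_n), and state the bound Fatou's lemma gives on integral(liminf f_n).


The sequence (integral(f_n)) is periodic with period 4, repeating the values 26.18, 25.25, 26.54, 21.03 indefinitely.
Step 1: For a periodic sequence, every tail (a_m, a_(m+1), ...) contains all 4 period values infinitely often.
Step 2: Hence inf of every tail = min of the period values = min(26.18, 25.25, 26.54, 21.03) = 21.03.
        liminf_n integral(f_n) = sup over m of (inf of tail from m) = 21.03.
Step 3: Similarly sup of every tail = max of the period values = 26.54.
        limsup_n integral(f_n) = 26.54.
Step 4: Fatou's lemma: integral(liminf_n f_n) <= liminf_n integral(f_n) = 21.03.
        So the integral of the pointwise liminf is at most 21.03.


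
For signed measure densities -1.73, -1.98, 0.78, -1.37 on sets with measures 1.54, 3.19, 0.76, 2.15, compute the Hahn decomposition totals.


Step 1: Compute signed measure on each set:
  Set 1: -1.73 * 1.54 = -2.6642
  Set 2: -1.98 * 3.19 = -6.3162
  Set 3: 0.78 * 0.76 = 0.5928
  Set 4: -1.37 * 2.15 = -2.9455
Step 2: Total signed measure = (-2.6642) + (-6.3162) + (0.5928) + (-2.9455)
     = -11.3331
Step 3: Positive part mu+(X) = sum of positive contributions = 0.5928
Step 4: Negative part mu-(X) = |sum of negative contributions| = 11.9259


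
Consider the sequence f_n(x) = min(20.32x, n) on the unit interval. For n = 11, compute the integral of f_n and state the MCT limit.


f(x) = 20.32x on [0,1]; f_n(x) = min(20.32x, n). At n = 11:
Step 1: f(x) reaches 11 at x = 11/20.32 = 0.541339
Step 2: integral(f_11) = integral(20.32x, 0, 0.541339) + integral(11, 0.541339, 1)
       = 20.32*0.541339^2/2 + 11*(1 - 0.541339)
       = 2.977362 + 5.045276
       = 8.022638
Step 3: As n -> infinity, f_n increases to f, so by MCT integral(f_n) -> integral(f) = 20.32/2 = 10.16.
Convergence: integral(f_11) = 8.022638 -> 10.16 as n -> infinity


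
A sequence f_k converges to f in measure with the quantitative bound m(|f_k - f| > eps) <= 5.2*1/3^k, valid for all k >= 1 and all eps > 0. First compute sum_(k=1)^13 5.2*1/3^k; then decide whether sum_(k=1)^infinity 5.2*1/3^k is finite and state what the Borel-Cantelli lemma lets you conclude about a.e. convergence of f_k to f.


Step 1: List the terms 5.2*1/3^k for k = 1 to 13:
  k=1: 1.733333
  k=2: 0.577778
  k=3: 0.192593
  k=4: 0.064198
  k=5: 0.021399
  k=6: 0.007133
  k=7: 0.002378
  k=8: 7.925621e-04
  k=9: 2.641874e-04
  k=10: 8.806246e-05
  k=11: 2.935415e-05
  k=12: 9.784717e-06
  k=13: 3.261572e-06
Step 2: Partial sum = 1.733333 + 0.577778 + 0.192593 + 0.064198 + 0.021399 + 0.007133 + 0.002378 + 7.925621e-04 + 2.641874e-04 + 8.806246e-05 + 2.935415e-05 + 9.784717e-06 + 3.261572e-06
     = 2.599998
Step 3: The full series sum_(k>=1) 5.2*1/3^k converges (geometric series with ratio 1/3 < 1; a constant multiple of a convergent series converges).
Step 4: Fix eps > 0. Since sum_k m(|f_k - f| > eps) < infinity, the Borel-Cantelli lemma gives
        m(limsup_k {|f_k - f| > eps}) = 0, i.e. for a.e. x, |f_k(x) - f(x)| <= eps for all large k.
        Applying this with eps = 1/j for j = 1, 2, ... and intersecting the countably many full-measure sets,
        for a.e. x we get limsup_k |f_k(x) - f(x)| <= 1/j for every j, hence f_k -> f almost everywhere.
Conclusion: series converges; Borel-Cantelli yields f_k -> f a.e.


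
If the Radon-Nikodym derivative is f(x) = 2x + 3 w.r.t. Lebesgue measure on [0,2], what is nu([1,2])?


nu(A) = integral_A (dnu/dmu) dmu = integral_1^2 (2x + 3) dx
Step 1: Antiderivative F(x) = (2/2)x^2 + 3x
Step 2: F(2) = (2/2)*2^2 + 3*2 = 4 + 6 = 10
Step 3: F(1) = (2/2)*1^2 + 3*1 = 1 + 3 = 4
Step 4: nu([1,2]) = F(2) - F(1) = 10 - 4 = 6


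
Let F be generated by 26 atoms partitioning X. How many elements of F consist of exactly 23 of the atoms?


Each element of F is a union of some subset of the 26 atoms.
Elements that are unions of exactly 23 atoms correspond to 23-element subsets of the 26 atoms.
Count = C(26, 23) = 26! / (23! * 3!) = 2600.


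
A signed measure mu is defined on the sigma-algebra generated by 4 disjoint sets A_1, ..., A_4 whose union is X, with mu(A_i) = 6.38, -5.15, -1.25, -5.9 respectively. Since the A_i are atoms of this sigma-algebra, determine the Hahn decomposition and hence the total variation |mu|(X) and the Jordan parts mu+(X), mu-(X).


Step 1: Every measurable set is a union of atoms (the cells / points), so a Hahn decomposition is
  obtained by grouping atoms by sign: P = union of atoms with mu > 0, N = union of the remaining atoms.
  Atoms in P (indices): 1;  atoms in N (indices): 2, 3, 4
  Positive values: 6.38
  Negative values: -5.15, -1.25, -5.9
Step 2: mu+(X) = mu(P) = sum of positive atom values = 6.38
Step 3: mu-(X) = -mu(N) = sum of |negative atom values| = 12.3
Step 4: |mu|(X) = mu+(X) + mu-(X) = 6.38 + 12.3 = 18.68


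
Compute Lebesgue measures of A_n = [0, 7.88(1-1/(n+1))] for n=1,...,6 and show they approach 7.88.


By continuity of measure from below: if A_n increases to A, then m(A_n) -> m(A).
Here A = [0, 7.88], so m(A) = 7.88
Step 1: a_1 = 7.88*(1 - 1/2) = 3.94, m(A_1) = 3.94
Step 2: a_2 = 7.88*(1 - 1/3) = 5.2533, m(A_2) = 5.2533
Step 3: a_3 = 7.88*(1 - 1/4) = 5.91, m(A_3) = 5.91
Step 4: a_4 = 7.88*(1 - 1/5) = 6.304, m(A_4) = 6.304
Step 5: a_5 = 7.88*(1 - 1/6) = 6.5667, m(A_5) = 6.5667
Step 6: a_6 = 7.88*(1 - 1/7) = 6.7543, m(A_6) = 6.7543
Limit: m(A_n) -> m([0,7.88]) = 7.88


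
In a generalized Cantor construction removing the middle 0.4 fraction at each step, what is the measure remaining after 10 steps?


Step 1: At each step, fraction remaining = 1 - 0.4 = 0.6
Step 2: After 10 steps, measure = (0.6)^10
Result = 0.006047


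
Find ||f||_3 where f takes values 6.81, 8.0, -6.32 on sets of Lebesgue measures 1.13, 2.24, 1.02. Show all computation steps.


Step 1: Compute |f_i|^3 for each value:
  |6.81|^3 = 315.821241
  |8.0|^3 = 512
  |-6.32|^3 = 252.435968
Step 2: Multiply by measures and sum:
  315.821241 * 1.13 = 356.878002
  512 * 2.24 = 1146.88
  252.435968 * 1.02 = 257.484687
Sum = 356.878002 + 1146.88 + 257.484687 = 1761.24269
Step 3: Take the p-th root:
||f||_3 = (1761.24269)^(1/3) = 12.076462


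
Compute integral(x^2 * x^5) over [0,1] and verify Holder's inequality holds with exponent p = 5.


Step 1: Exact integral of f*g = integral(x^7, 0, 1) = 1/8
     = 0.125
Step 2: Holder bound with p=5, q=1.25:
  ||f||_p = (integral x^10 dx)^(1/5) = (1/11)^(1/5) = 0.619044
  ||g||_q = (integral x^6.25 dx)^(1/1.25) = (1/7.25)^(1/1.25) = 0.204989
Step 3: Holder bound = ||f||_p * ||g||_q = 0.619044 * 0.204989 = 0.126897
Verification: 0.125 <= 0.126897 (Holder holds)
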